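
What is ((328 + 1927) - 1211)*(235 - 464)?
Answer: -239076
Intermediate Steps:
((328 + 1927) - 1211)*(235 - 464) = (2255 - 1211)*(-229) = 1044*(-229) = -239076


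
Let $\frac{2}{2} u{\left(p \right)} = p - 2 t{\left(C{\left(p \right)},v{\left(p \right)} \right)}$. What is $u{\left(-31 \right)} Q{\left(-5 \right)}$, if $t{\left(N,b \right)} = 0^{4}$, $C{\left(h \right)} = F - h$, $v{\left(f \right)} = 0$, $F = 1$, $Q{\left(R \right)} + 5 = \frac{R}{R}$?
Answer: $124$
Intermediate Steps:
$Q{\left(R \right)} = -4$ ($Q{\left(R \right)} = -5 + \frac{R}{R} = -5 + 1 = -4$)
$C{\left(h \right)} = 1 - h$
$t{\left(N,b \right)} = 0$
$u{\left(p \right)} = p$ ($u{\left(p \right)} = p - 0 = p + 0 = p$)
$u{\left(-31 \right)} Q{\left(-5 \right)} = \left(-31\right) \left(-4\right) = 124$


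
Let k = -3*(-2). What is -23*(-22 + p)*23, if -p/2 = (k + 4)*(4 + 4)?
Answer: 96278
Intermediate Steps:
k = 6
p = -160 (p = -2*(6 + 4)*(4 + 4) = -20*8 = -2*80 = -160)
-23*(-22 + p)*23 = -23*(-22 - 160)*23 = -23*(-182)*23 = 4186*23 = 96278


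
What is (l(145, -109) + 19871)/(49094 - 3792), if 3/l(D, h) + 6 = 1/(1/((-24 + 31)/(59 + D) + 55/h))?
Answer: 2858833675/6517734646 ≈ 0.43862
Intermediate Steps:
l(D, h) = 3/(-6 + 7/(59 + D) + 55/h) (l(D, h) = 3/(-6 + 1/(1/((-24 + 31)/(59 + D) + 55/h))) = 3/(-6 + 1/(1/(7/(59 + D) + 55/h))) = 3/(-6 + (7/(59 + D) + 55/h)) = 3/(-6 + 7/(59 + D) + 55/h))
(l(145, -109) + 19871)/(49094 - 3792) = (-3*(-109)*(59 + 145)/(-3245 - 55*145 + 347*(-109) + 6*145*(-109)) + 19871)/(49094 - 3792) = (-3*(-109)*204/(-3245 - 7975 - 37823 - 94830) + 19871)/45302 = (-3*(-109)*204/(-143873) + 19871)*(1/45302) = (-3*(-109)*(-1/143873)*204 + 19871)*(1/45302) = (-66708/143873 + 19871)*(1/45302) = (2858833675/143873)*(1/45302) = 2858833675/6517734646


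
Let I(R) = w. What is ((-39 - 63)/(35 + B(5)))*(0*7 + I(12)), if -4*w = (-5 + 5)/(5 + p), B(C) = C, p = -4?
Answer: 0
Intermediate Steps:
w = 0 (w = -(-5 + 5)/(4*(5 - 4)) = -0/1 = -0 = -¼*0 = 0)
I(R) = 0
((-39 - 63)/(35 + B(5)))*(0*7 + I(12)) = ((-39 - 63)/(35 + 5))*(0*7 + 0) = (-102/40)*(0 + 0) = -102*1/40*0 = -51/20*0 = 0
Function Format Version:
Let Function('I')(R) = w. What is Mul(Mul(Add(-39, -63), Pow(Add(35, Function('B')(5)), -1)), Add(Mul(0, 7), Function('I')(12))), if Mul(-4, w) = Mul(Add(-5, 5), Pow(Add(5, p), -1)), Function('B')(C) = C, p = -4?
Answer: 0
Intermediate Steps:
w = 0 (w = Mul(Rational(-1, 4), Mul(Add(-5, 5), Pow(Add(5, -4), -1))) = Mul(Rational(-1, 4), Mul(0, Pow(1, -1))) = Mul(Rational(-1, 4), Mul(0, 1)) = Mul(Rational(-1, 4), 0) = 0)
Function('I')(R) = 0
Mul(Mul(Add(-39, -63), Pow(Add(35, Function('B')(5)), -1)), Add(Mul(0, 7), Function('I')(12))) = Mul(Mul(Add(-39, -63), Pow(Add(35, 5), -1)), Add(Mul(0, 7), 0)) = Mul(Mul(-102, Pow(40, -1)), Add(0, 0)) = Mul(Mul(-102, Rational(1, 40)), 0) = Mul(Rational(-51, 20), 0) = 0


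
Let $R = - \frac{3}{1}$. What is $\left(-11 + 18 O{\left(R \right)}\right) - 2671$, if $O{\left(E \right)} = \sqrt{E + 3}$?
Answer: $-2682$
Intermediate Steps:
$R = -3$ ($R = \left(-3\right) 1 = -3$)
$O{\left(E \right)} = \sqrt{3 + E}$
$\left(-11 + 18 O{\left(R \right)}\right) - 2671 = \left(-11 + 18 \sqrt{3 - 3}\right) - 2671 = \left(-11 + 18 \sqrt{0}\right) - 2671 = \left(-11 + 18 \cdot 0\right) - 2671 = \left(-11 + 0\right) - 2671 = -11 - 2671 = -2682$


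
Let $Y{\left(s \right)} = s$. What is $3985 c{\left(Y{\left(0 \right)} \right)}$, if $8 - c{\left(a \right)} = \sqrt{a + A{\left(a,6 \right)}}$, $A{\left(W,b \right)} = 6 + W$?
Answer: $31880 - 3985 \sqrt{6} \approx 22119.0$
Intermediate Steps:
$c{\left(a \right)} = 8 - \sqrt{6 + 2 a}$ ($c{\left(a \right)} = 8 - \sqrt{a + \left(6 + a\right)} = 8 - \sqrt{6 + 2 a}$)
$3985 c{\left(Y{\left(0 \right)} \right)} = 3985 \left(8 - \sqrt{6 + 2 \cdot 0}\right) = 3985 \left(8 - \sqrt{6 + 0}\right) = 3985 \left(8 - \sqrt{6}\right) = 31880 - 3985 \sqrt{6}$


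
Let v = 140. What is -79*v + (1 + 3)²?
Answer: -11044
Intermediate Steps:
-79*v + (1 + 3)² = -79*140 + (1 + 3)² = -11060 + 4² = -11060 + 16 = -11044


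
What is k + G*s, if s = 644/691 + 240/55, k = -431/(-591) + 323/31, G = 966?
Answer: 713935892326/139257921 ≈ 5126.7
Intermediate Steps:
k = 204254/18321 (k = -431*(-1/591) + 323*(1/31) = 431/591 + 323/31 = 204254/18321 ≈ 11.149)
s = 40252/7601 (s = 644*(1/691) + 240*(1/55) = 644/691 + 48/11 = 40252/7601 ≈ 5.2956)
k + G*s = 204254/18321 + 966*(40252/7601) = 204254/18321 + 38883432/7601 = 713935892326/139257921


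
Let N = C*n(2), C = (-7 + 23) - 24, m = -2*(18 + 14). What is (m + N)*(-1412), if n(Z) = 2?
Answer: 112960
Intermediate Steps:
m = -64 (m = -2*32 = -64)
C = -8 (C = 16 - 24 = -8)
N = -16 (N = -8*2 = -16)
(m + N)*(-1412) = (-64 - 16)*(-1412) = -80*(-1412) = 112960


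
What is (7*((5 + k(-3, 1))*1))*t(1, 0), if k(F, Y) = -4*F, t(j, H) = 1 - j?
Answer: 0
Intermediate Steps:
(7*((5 + k(-3, 1))*1))*t(1, 0) = (7*((5 - 4*(-3))*1))*(1 - 1*1) = (7*((5 + 12)*1))*(1 - 1) = (7*(17*1))*0 = (7*17)*0 = 119*0 = 0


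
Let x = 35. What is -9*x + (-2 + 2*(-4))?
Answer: -325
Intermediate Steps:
-9*x + (-2 + 2*(-4)) = -9*35 + (-2 + 2*(-4)) = -315 + (-2 - 8) = -315 - 10 = -325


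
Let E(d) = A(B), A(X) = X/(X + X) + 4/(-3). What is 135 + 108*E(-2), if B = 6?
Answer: 45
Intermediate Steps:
A(X) = -⅚ (A(X) = X/((2*X)) + 4*(-⅓) = X*(1/(2*X)) - 4/3 = ½ - 4/3 = -⅚)
E(d) = -⅚
135 + 108*E(-2) = 135 + 108*(-⅚) = 135 - 90 = 45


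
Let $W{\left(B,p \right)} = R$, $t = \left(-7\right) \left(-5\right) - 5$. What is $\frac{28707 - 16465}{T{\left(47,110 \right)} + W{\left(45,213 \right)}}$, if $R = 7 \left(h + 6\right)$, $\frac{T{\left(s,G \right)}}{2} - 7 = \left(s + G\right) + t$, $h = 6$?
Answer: $\frac{6121}{236} \approx 25.936$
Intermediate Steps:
$t = 30$ ($t = 35 - 5 = 30$)
$T{\left(s,G \right)} = 74 + 2 G + 2 s$ ($T{\left(s,G \right)} = 14 + 2 \left(\left(s + G\right) + 30\right) = 14 + 2 \left(\left(G + s\right) + 30\right) = 14 + 2 \left(30 + G + s\right) = 14 + \left(60 + 2 G + 2 s\right) = 74 + 2 G + 2 s$)
$R = 84$ ($R = 7 \left(6 + 6\right) = 7 \cdot 12 = 84$)
$W{\left(B,p \right)} = 84$
$\frac{28707 - 16465}{T{\left(47,110 \right)} + W{\left(45,213 \right)}} = \frac{28707 - 16465}{\left(74 + 2 \cdot 110 + 2 \cdot 47\right) + 84} = \frac{12242}{\left(74 + 220 + 94\right) + 84} = \frac{12242}{388 + 84} = \frac{12242}{472} = 12242 \cdot \frac{1}{472} = \frac{6121}{236}$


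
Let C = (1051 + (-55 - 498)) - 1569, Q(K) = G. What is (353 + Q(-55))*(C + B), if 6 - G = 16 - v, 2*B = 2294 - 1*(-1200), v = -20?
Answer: 218348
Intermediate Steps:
B = 1747 (B = (2294 - 1*(-1200))/2 = (2294 + 1200)/2 = (1/2)*3494 = 1747)
G = -30 (G = 6 - (16 - 1*(-20)) = 6 - (16 + 20) = 6 - 1*36 = 6 - 36 = -30)
Q(K) = -30
C = -1071 (C = (1051 - 553) - 1569 = 498 - 1569 = -1071)
(353 + Q(-55))*(C + B) = (353 - 30)*(-1071 + 1747) = 323*676 = 218348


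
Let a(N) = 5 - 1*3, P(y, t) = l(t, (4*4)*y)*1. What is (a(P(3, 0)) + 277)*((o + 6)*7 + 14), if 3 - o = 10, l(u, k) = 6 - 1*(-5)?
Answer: 1953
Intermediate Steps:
l(u, k) = 11 (l(u, k) = 6 + 5 = 11)
P(y, t) = 11 (P(y, t) = 11*1 = 11)
o = -7 (o = 3 - 1*10 = 3 - 10 = -7)
a(N) = 2 (a(N) = 5 - 3 = 2)
(a(P(3, 0)) + 277)*((o + 6)*7 + 14) = (2 + 277)*((-7 + 6)*7 + 14) = 279*(-1*7 + 14) = 279*(-7 + 14) = 279*7 = 1953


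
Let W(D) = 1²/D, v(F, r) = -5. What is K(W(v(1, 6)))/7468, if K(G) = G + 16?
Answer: 79/37340 ≈ 0.0021157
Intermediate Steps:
W(D) = 1/D
K(G) = 16 + G
K(W(v(1, 6)))/7468 = (16 + 1/(-5))/7468 = (16 - ⅕)*(1/7468) = (79/5)*(1/7468) = 79/37340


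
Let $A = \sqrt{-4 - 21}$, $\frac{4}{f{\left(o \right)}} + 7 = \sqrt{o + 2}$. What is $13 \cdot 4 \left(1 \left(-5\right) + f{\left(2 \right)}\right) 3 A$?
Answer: $- 4524 i \approx - 4524.0 i$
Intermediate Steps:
$f{\left(o \right)} = \frac{4}{-7 + \sqrt{2 + o}}$ ($f{\left(o \right)} = \frac{4}{-7 + \sqrt{o + 2}} = \frac{4}{-7 + \sqrt{2 + o}}$)
$A = 5 i$ ($A = \sqrt{-25} = 5 i \approx 5.0 i$)
$13 \cdot 4 \left(1 \left(-5\right) + f{\left(2 \right)}\right) 3 A = 13 \cdot 4 \left(1 \left(-5\right) + \frac{4}{-7 + \sqrt{2 + 2}}\right) 3 \cdot 5 i = 52 \left(-5 + \frac{4}{-7 + \sqrt{4}}\right) 3 \cdot 5 i = 52 \left(-5 + \frac{4}{-7 + 2}\right) 3 \cdot 5 i = 52 \left(-5 + \frac{4}{-5}\right) 3 \cdot 5 i = 52 \left(-5 + 4 \left(- \frac{1}{5}\right)\right) 3 \cdot 5 i = 52 \left(-5 - \frac{4}{5}\right) 3 \cdot 5 i = 52 \left(\left(- \frac{29}{5}\right) 3\right) 5 i = 52 \left(- \frac{87}{5}\right) 5 i = - \frac{4524 \cdot 5 i}{5} = - 4524 i$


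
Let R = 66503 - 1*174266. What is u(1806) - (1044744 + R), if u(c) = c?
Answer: -935175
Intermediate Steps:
R = -107763 (R = 66503 - 174266 = -107763)
u(1806) - (1044744 + R) = 1806 - (1044744 - 107763) = 1806 - 1*936981 = 1806 - 936981 = -935175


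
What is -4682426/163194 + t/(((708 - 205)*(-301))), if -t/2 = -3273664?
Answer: -888708994655/12354030591 ≈ -71.937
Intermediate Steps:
t = 6547328 (t = -2*(-3273664) = 6547328)
-4682426/163194 + t/(((708 - 205)*(-301))) = -4682426/163194 + 6547328/(((708 - 205)*(-301))) = -4682426*1/163194 + 6547328/((503*(-301))) = -2341213/81597 + 6547328/(-151403) = -2341213/81597 + 6547328*(-1/151403) = -2341213/81597 - 6547328/151403 = -888708994655/12354030591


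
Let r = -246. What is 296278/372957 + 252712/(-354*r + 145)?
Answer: 120094743046/32532666153 ≈ 3.6915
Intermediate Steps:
296278/372957 + 252712/(-354*r + 145) = 296278/372957 + 252712/(-354*(-246) + 145) = 296278*(1/372957) + 252712/(87084 + 145) = 296278/372957 + 252712/87229 = 120094743046/32532666153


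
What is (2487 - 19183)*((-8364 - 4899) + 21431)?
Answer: -136372928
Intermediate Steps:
(2487 - 19183)*((-8364 - 4899) + 21431) = -16696*(-13263 + 21431) = -16696*8168 = -136372928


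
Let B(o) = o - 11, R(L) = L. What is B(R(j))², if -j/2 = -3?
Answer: 25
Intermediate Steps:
j = 6 (j = -2*(-3) = 6)
B(o) = -11 + o
B(R(j))² = (-11 + 6)² = (-5)² = 25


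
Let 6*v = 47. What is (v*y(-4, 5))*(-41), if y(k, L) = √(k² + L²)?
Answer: -1927*√41/6 ≈ -2056.5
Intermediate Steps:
v = 47/6 (v = (⅙)*47 = 47/6 ≈ 7.8333)
y(k, L) = √(L² + k²)
(v*y(-4, 5))*(-41) = (47*√(5² + (-4)²)/6)*(-41) = (47*√(25 + 16)/6)*(-41) = (47*√41/6)*(-41) = -1927*√41/6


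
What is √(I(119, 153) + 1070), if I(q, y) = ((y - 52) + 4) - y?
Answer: √1022 ≈ 31.969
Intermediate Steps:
I(q, y) = -48 (I(q, y) = ((-52 + y) + 4) - y = (-48 + y) - y = -48)
√(I(119, 153) + 1070) = √(-48 + 1070) = √1022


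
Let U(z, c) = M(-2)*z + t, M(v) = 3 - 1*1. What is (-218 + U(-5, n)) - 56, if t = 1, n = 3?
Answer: -283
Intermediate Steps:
M(v) = 2 (M(v) = 3 - 1 = 2)
U(z, c) = 1 + 2*z (U(z, c) = 2*z + 1 = 1 + 2*z)
(-218 + U(-5, n)) - 56 = (-218 + (1 + 2*(-5))) - 56 = (-218 + (1 - 10)) - 56 = (-218 - 9) - 56 = -227 - 56 = -283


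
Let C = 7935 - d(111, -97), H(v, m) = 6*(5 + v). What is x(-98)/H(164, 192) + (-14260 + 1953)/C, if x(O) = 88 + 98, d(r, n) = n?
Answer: -1830891/1357408 ≈ -1.3488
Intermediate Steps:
x(O) = 186
H(v, m) = 30 + 6*v
C = 8032 (C = 7935 - 1*(-97) = 7935 + 97 = 8032)
x(-98)/H(164, 192) + (-14260 + 1953)/C = 186/(30 + 6*164) + (-14260 + 1953)/8032 = 186/(30 + 984) - 12307*1/8032 = 186/1014 - 12307/8032 = 186*(1/1014) - 12307/8032 = 31/169 - 12307/8032 = -1830891/1357408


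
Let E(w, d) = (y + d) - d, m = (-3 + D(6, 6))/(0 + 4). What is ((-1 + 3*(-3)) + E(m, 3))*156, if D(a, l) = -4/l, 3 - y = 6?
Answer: -2028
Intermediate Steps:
y = -3 (y = 3 - 1*6 = 3 - 6 = -3)
m = -11/12 (m = (-3 - 4/6)/(0 + 4) = (-3 - 4*⅙)/4 = (-3 - ⅔)*(¼) = -11/3*¼ = -11/12 ≈ -0.91667)
E(w, d) = -3 (E(w, d) = (-3 + d) - d = -3)
((-1 + 3*(-3)) + E(m, 3))*156 = ((-1 + 3*(-3)) - 3)*156 = ((-1 - 9) - 3)*156 = (-10 - 3)*156 = -13*156 = -2028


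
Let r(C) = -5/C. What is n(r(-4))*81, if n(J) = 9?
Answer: 729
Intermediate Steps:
n(r(-4))*81 = 9*81 = 729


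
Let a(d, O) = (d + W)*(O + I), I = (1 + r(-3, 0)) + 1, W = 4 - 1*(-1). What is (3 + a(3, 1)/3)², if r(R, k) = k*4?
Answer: 121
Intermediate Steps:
W = 5 (W = 4 + 1 = 5)
r(R, k) = 4*k
I = 2 (I = (1 + 4*0) + 1 = (1 + 0) + 1 = 1 + 1 = 2)
a(d, O) = (2 + O)*(5 + d) (a(d, O) = (d + 5)*(O + 2) = (5 + d)*(2 + O) = (2 + O)*(5 + d))
(3 + a(3, 1)/3)² = (3 + (10 + 2*3 + 5*1 + 1*3)/3)² = (3 + (10 + 6 + 5 + 3)*(⅓))² = (3 + 24*(⅓))² = (3 + 8)² = 11² = 121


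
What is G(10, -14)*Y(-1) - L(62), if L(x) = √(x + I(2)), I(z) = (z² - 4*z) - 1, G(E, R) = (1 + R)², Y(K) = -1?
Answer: -169 - √57 ≈ -176.55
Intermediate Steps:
I(z) = -1 + z² - 4*z
L(x) = √(-5 + x) (L(x) = √(x + (-1 + 2² - 4*2)) = √(x + (-1 + 4 - 8)) = √(x - 5) = √(-5 + x))
G(10, -14)*Y(-1) - L(62) = (1 - 14)²*(-1) - √(-5 + 62) = (-13)²*(-1) - √57 = 169*(-1) - √57 = -169 - √57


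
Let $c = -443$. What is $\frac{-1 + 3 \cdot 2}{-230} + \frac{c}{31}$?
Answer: $- \frac{20409}{1426} \approx -14.312$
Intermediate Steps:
$\frac{-1 + 3 \cdot 2}{-230} + \frac{c}{31} = \frac{-1 + 3 \cdot 2}{-230} - \frac{443}{31} = \left(-1 + 6\right) \left(- \frac{1}{230}\right) - \frac{443}{31} = 5 \left(- \frac{1}{230}\right) - \frac{443}{31} = - \frac{1}{46} - \frac{443}{31} = - \frac{20409}{1426}$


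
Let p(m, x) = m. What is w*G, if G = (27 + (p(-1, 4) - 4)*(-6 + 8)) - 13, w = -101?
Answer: -404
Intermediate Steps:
G = 4 (G = (27 + (-1 - 4)*(-6 + 8)) - 13 = (27 - 5*2) - 13 = (27 - 10) - 13 = 17 - 13 = 4)
w*G = -101*4 = -404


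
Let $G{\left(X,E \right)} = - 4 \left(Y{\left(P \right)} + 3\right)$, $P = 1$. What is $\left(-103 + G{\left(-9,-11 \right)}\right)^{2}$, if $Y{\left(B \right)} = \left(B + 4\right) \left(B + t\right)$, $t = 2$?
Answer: $30625$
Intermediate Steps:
$Y{\left(B \right)} = \left(2 + B\right) \left(4 + B\right)$ ($Y{\left(B \right)} = \left(B + 4\right) \left(B + 2\right) = \left(4 + B\right) \left(2 + B\right) = \left(2 + B\right) \left(4 + B\right)$)
$G{\left(X,E \right)} = -72$ ($G{\left(X,E \right)} = - 4 \left(\left(8 + 1^{2} + 6 \cdot 1\right) + 3\right) = - 4 \left(\left(8 + 1 + 6\right) + 3\right) = - 4 \left(15 + 3\right) = \left(-4\right) 18 = -72$)
$\left(-103 + G{\left(-9,-11 \right)}\right)^{2} = \left(-103 - 72\right)^{2} = \left(-175\right)^{2} = 30625$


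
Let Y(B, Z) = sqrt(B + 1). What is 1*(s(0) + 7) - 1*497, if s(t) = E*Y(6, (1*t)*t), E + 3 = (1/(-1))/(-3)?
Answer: -490 - 8*sqrt(7)/3 ≈ -497.06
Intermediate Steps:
Y(B, Z) = sqrt(1 + B)
E = -8/3 (E = -3 + (1/(-1))/(-3) = -3 + (1*(-1))*(-1/3) = -3 - 1*(-1/3) = -3 + 1/3 = -8/3 ≈ -2.6667)
s(t) = -8*sqrt(7)/3 (s(t) = -8*sqrt(1 + 6)/3 = -8*sqrt(7)/3)
1*(s(0) + 7) - 1*497 = 1*(-8*sqrt(7)/3 + 7) - 1*497 = 1*(7 - 8*sqrt(7)/3) - 497 = (7 - 8*sqrt(7)/3) - 497 = -490 - 8*sqrt(7)/3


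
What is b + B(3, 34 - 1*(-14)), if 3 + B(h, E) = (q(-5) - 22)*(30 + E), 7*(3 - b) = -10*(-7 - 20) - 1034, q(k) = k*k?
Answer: 2402/7 ≈ 343.14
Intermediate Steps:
q(k) = k**2
b = 785/7 (b = 3 - (-10*(-7 - 20) - 1034)/7 = 3 - (-10*(-27) - 1034)/7 = 3 - (270 - 1034)/7 = 3 - 1/7*(-764) = 3 + 764/7 = 785/7 ≈ 112.14)
B(h, E) = 87 + 3*E (B(h, E) = -3 + ((-5)**2 - 22)*(30 + E) = -3 + (25 - 22)*(30 + E) = -3 + 3*(30 + E) = -3 + (90 + 3*E) = 87 + 3*E)
b + B(3, 34 - 1*(-14)) = 785/7 + (87 + 3*(34 - 1*(-14))) = 785/7 + (87 + 3*(34 + 14)) = 785/7 + (87 + 3*48) = 785/7 + (87 + 144) = 785/7 + 231 = 2402/7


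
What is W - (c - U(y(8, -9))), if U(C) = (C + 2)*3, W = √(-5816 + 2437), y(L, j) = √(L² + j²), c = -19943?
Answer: 19949 + 3*√145 + I*√3379 ≈ 19985.0 + 58.129*I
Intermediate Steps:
W = I*√3379 (W = √(-3379) = I*√3379 ≈ 58.129*I)
U(C) = 6 + 3*C (U(C) = (2 + C)*3 = 6 + 3*C)
W - (c - U(y(8, -9))) = I*√3379 - (-19943 - (6 + 3*√(8² + (-9)²))) = I*√3379 - (-19943 - (6 + 3*√(64 + 81))) = I*√3379 - (-19943 - (6 + 3*√145)) = I*√3379 - (-19943 + (-6 - 3*√145)) = I*√3379 - (-19949 - 3*√145) = I*√3379 + (19949 + 3*√145) = 19949 + 3*√145 + I*√3379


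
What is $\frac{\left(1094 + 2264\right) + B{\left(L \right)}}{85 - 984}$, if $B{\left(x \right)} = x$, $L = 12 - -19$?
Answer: $- \frac{3389}{899} \approx -3.7697$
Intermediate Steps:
$L = 31$ ($L = 12 + 19 = 31$)
$\frac{\left(1094 + 2264\right) + B{\left(L \right)}}{85 - 984} = \frac{\left(1094 + 2264\right) + 31}{85 - 984} = \frac{3358 + 31}{85 - 984} = \frac{3389}{-899} = 3389 \left(- \frac{1}{899}\right) = - \frac{3389}{899}$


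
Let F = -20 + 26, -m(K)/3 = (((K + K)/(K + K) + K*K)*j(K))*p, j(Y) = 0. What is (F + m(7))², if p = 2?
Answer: 36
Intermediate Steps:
m(K) = 0 (m(K) = -3*((K + K)/(K + K) + K*K)*0*2 = -3*((2*K)/((2*K)) + K²)*0*2 = -3*((2*K)*(1/(2*K)) + K²)*0*2 = -3*(1 + K²)*0*2 = -0*2 = -3*0 = 0)
F = 6
(F + m(7))² = (6 + 0)² = 6² = 36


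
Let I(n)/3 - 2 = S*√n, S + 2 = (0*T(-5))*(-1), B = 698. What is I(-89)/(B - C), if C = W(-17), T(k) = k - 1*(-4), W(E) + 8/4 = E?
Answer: 2/239 - 2*I*√89/239 ≈ 0.0083682 - 0.078945*I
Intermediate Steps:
W(E) = -2 + E
T(k) = 4 + k (T(k) = k + 4 = 4 + k)
C = -19 (C = -2 - 17 = -19)
S = -2 (S = -2 + (0*(4 - 5))*(-1) = -2 + (0*(-1))*(-1) = -2 + 0*(-1) = -2 + 0 = -2)
I(n) = 6 - 6*√n (I(n) = 6 + 3*(-2*√n) = 6 - 6*√n)
I(-89)/(B - C) = (6 - 6*I*√89)/(698 - 1*(-19)) = (6 - 6*I*√89)/(698 + 19) = (6 - 6*I*√89)/717 = (6 - 6*I*√89)*(1/717) = 2/239 - 2*I*√89/239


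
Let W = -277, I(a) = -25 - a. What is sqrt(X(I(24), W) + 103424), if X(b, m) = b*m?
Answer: sqrt(116997) ≈ 342.05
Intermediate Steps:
sqrt(X(I(24), W) + 103424) = sqrt((-25 - 1*24)*(-277) + 103424) = sqrt((-25 - 24)*(-277) + 103424) = sqrt(-49*(-277) + 103424) = sqrt(13573 + 103424) = sqrt(116997)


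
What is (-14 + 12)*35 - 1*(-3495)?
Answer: 3425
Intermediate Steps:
(-14 + 12)*35 - 1*(-3495) = -2*35 + 3495 = -70 + 3495 = 3425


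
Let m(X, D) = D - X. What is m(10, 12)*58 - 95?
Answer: 21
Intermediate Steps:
m(10, 12)*58 - 95 = (12 - 1*10)*58 - 95 = (12 - 10)*58 - 95 = 2*58 - 95 = 116 - 95 = 21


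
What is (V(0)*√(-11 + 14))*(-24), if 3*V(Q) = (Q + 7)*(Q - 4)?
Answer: 224*√3 ≈ 387.98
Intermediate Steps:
V(Q) = (-4 + Q)*(7 + Q)/3 (V(Q) = ((Q + 7)*(Q - 4))/3 = ((7 + Q)*(-4 + Q))/3 = ((-4 + Q)*(7 + Q))/3 = (-4 + Q)*(7 + Q)/3)
(V(0)*√(-11 + 14))*(-24) = ((-28/3 + 0 + (⅓)*0²)*√(-11 + 14))*(-24) = ((-28/3 + 0 + (⅓)*0)*√3)*(-24) = ((-28/3 + 0 + 0)*√3)*(-24) = -28*√3/3*(-24) = 224*√3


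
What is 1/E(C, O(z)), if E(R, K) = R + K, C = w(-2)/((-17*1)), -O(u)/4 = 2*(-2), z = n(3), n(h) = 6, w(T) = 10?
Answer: 17/262 ≈ 0.064885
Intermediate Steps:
z = 6
O(u) = 16 (O(u) = -8*(-2) = -4*(-4) = 16)
C = -10/17 (C = 10/((-17*1)) = 10/(-17) = 10*(-1/17) = -10/17 ≈ -0.58823)
E(R, K) = K + R
1/E(C, O(z)) = 1/(16 - 10/17) = 1/(262/17) = 17/262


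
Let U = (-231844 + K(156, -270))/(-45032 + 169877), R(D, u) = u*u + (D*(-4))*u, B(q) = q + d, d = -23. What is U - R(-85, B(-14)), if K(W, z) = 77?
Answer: 1399405528/124845 ≈ 11209.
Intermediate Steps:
B(q) = -23 + q (B(q) = q - 23 = -23 + q)
R(D, u) = u² - 4*D*u (R(D, u) = u² + (-4*D)*u = u² - 4*D*u)
U = -231767/124845 (U = (-231844 + 77)/(-45032 + 169877) = -231767/124845 ≈ -1.8564)
U - R(-85, B(-14)) = -231767/124845 - (-23 - 14)*((-23 - 14) - 4*(-85)) = -231767/124845 - (-37)*(-37 + 340) = -231767/124845 - (-37)*303 = -231767/124845 - 1*(-11211) = -231767/124845 + 11211 = 1399405528/124845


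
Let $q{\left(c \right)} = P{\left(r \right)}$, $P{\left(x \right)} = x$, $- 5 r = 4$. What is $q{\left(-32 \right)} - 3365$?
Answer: $- \frac{16829}{5} \approx -3365.8$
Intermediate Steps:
$r = - \frac{4}{5}$ ($r = \left(- \frac{1}{5}\right) 4 = - \frac{4}{5} \approx -0.8$)
$q{\left(c \right)} = - \frac{4}{5}$
$q{\left(-32 \right)} - 3365 = - \frac{4}{5} - 3365 = - \frac{16829}{5}$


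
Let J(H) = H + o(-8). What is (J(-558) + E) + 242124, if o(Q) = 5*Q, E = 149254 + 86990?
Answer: 477770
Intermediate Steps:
E = 236244
J(H) = -40 + H (J(H) = H + 5*(-8) = H - 40 = -40 + H)
(J(-558) + E) + 242124 = ((-40 - 558) + 236244) + 242124 = (-598 + 236244) + 242124 = 235646 + 242124 = 477770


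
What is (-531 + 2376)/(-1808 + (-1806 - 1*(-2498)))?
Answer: -205/124 ≈ -1.6532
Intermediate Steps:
(-531 + 2376)/(-1808 + (-1806 - 1*(-2498))) = 1845/(-1808 + (-1806 + 2498)) = 1845/(-1808 + 692) = 1845/(-1116) = 1845*(-1/1116) = -205/124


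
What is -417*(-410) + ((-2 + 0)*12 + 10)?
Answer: 170956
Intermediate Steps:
-417*(-410) + ((-2 + 0)*12 + 10) = 170970 + (-2*12 + 10) = 170970 + (-24 + 10) = 170970 - 14 = 170956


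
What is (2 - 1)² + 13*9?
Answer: 118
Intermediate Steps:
(2 - 1)² + 13*9 = 1² + 117 = 1 + 117 = 118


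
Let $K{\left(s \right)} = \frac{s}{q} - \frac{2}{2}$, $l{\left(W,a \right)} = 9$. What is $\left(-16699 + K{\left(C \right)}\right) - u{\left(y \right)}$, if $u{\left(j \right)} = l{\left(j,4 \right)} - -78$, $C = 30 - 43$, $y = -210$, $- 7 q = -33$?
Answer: $- \frac{554062}{33} \approx -16790.0$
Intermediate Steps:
$q = \frac{33}{7}$ ($q = \left(- \frac{1}{7}\right) \left(-33\right) = \frac{33}{7} \approx 4.7143$)
$C = -13$
$K{\left(s \right)} = -1 + \frac{7 s}{33}$ ($K{\left(s \right)} = \frac{s}{\frac{33}{7}} - \frac{2}{2} = s \frac{7}{33} - 1 = \frac{7 s}{33} - 1 = -1 + \frac{7 s}{33}$)
$u{\left(j \right)} = 87$ ($u{\left(j \right)} = 9 - -78 = 9 + 78 = 87$)
$\left(-16699 + K{\left(C \right)}\right) - u{\left(y \right)} = \left(-16699 + \left(-1 + \frac{7}{33} \left(-13\right)\right)\right) - 87 = \left(-16699 - \frac{124}{33}\right) - 87 = - \frac{551191}{33} - 87 = - \frac{554062}{33}$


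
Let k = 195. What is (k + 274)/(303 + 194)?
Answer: 67/71 ≈ 0.94366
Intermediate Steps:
(k + 274)/(303 + 194) = (195 + 274)/(303 + 194) = 469/497 = 469*(1/497) = 67/71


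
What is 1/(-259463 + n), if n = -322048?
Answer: -1/581511 ≈ -1.7197e-6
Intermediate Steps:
1/(-259463 + n) = 1/(-259463 - 322048) = 1/(-581511) = -1/581511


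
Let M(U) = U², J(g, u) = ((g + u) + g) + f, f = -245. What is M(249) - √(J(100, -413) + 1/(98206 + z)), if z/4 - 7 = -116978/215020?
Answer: 62001 - I*√3192622902229308222063/2640225846 ≈ 62001.0 - 21.401*I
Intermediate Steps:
z = 1388162/53755 (z = 28 + 4*(-116978/215020) = 28 + 4*(-116978*1/215020) = 28 + 4*(-58489/107510) = 28 - 116978/53755 = 1388162/53755 ≈ 25.824)
J(g, u) = -245 + u + 2*g (J(g, u) = ((g + u) + g) - 245 = (u + 2*g) - 245 = -245 + u + 2*g)
M(249) - √(J(100, -413) + 1/(98206 + z)) = 249² - √((-245 - 413 + 2*100) + 1/(98206 + 1388162/53755)) = 62001 - √((-245 - 413 + 200) + 1/(5280451692/53755)) = 62001 - √(-458 + 53755/5280451692) = 62001 - √(-2418446821181/5280451692) = 62001 - I*√3192622902229308222063/2640225846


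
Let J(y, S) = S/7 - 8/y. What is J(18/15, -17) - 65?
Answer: -1556/21 ≈ -74.095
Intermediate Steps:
J(y, S) = -8/y + S/7 (J(y, S) = S*(1/7) - 8/y = S/7 - 8/y = -8/y + S/7)
J(18/15, -17) - 65 = (-8/(18/15) + (1/7)*(-17)) - 65 = (-8/(18*(1/15)) - 17/7) - 65 = (-8/6/5 - 17/7) - 65 = (-8*5/6 - 17/7) - 65 = (-20/3 - 17/7) - 65 = -191/21 - 65 = -1556/21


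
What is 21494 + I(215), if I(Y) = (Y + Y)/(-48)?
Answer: 515641/24 ≈ 21485.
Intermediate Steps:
I(Y) = -Y/24 (I(Y) = (2*Y)*(-1/48) = -Y/24)
21494 + I(215) = 21494 - 1/24*215 = 21494 - 215/24 = 515641/24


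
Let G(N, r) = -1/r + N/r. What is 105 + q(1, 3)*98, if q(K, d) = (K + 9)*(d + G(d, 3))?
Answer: 11095/3 ≈ 3698.3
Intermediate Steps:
q(K, d) = (9 + K)*(-1/3 + 4*d/3) (q(K, d) = (K + 9)*(d + (-1 + d)/3) = (9 + K)*(d + (-1 + d)/3) = (9 + K)*(d + (-1/3 + d/3)) = (9 + K)*(-1/3 + 4*d/3))
105 + q(1, 3)*98 = 105 + (-3 + 12*3 - 1/3*1 + (4/3)*1*3)*98 = 105 + (-3 + 36 - 1/3 + 4)*98 = 105 + (110/3)*98 = 105 + 10780/3 = 11095/3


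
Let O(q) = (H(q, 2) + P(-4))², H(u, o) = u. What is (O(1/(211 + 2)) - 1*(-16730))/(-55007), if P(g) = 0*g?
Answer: -759023371/2495612583 ≈ -0.30414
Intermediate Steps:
P(g) = 0
O(q) = q² (O(q) = (q + 0)² = q²)
(O(1/(211 + 2)) - 1*(-16730))/(-55007) = ((1/(211 + 2))² - 1*(-16730))/(-55007) = ((1/213)² + 16730)*(-1/55007) = (1/45369 + 16730)*(-1/55007) = (759023371/45369)*(-1/55007) = -759023371/2495612583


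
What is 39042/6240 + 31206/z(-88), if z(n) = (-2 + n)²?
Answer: 1419349/140400 ≈ 10.109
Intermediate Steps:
39042/6240 + 31206/z(-88) = 39042/6240 + 31206/((-2 - 88)²) = 39042*(1/6240) + 31206/((-90)²) = 6507/1040 + 31206/8100 = 6507/1040 + 31206*(1/8100) = 6507/1040 + 5201/1350 = 1419349/140400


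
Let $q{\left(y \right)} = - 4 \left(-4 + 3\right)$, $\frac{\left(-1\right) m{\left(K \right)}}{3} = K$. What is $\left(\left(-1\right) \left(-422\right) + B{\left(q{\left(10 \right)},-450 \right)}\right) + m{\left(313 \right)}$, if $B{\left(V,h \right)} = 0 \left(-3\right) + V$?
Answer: $-513$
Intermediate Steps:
$m{\left(K \right)} = - 3 K$
$q{\left(y \right)} = 4$ ($q{\left(y \right)} = \left(-4\right) \left(-1\right) = 4$)
$B{\left(V,h \right)} = V$ ($B{\left(V,h \right)} = 0 + V = V$)
$\left(\left(-1\right) \left(-422\right) + B{\left(q{\left(10 \right)},-450 \right)}\right) + m{\left(313 \right)} = \left(\left(-1\right) \left(-422\right) + 4\right) - 939 = \left(422 + 4\right) - 939 = 426 - 939 = -513$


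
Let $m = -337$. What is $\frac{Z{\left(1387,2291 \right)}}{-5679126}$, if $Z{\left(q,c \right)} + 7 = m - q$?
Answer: $\frac{577}{1893042} \approx 0.0003048$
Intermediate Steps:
$Z{\left(q,c \right)} = -344 - q$ ($Z{\left(q,c \right)} = -7 - \left(337 + q\right) = -344 - q$)
$\frac{Z{\left(1387,2291 \right)}}{-5679126} = \frac{-344 - 1387}{-5679126} = \left(-344 - 1387\right) \left(- \frac{1}{5679126}\right) = \left(-1731\right) \left(- \frac{1}{5679126}\right) = \frac{577}{1893042}$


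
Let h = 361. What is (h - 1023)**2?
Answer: 438244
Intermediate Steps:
(h - 1023)**2 = (361 - 1023)**2 = (-662)**2 = 438244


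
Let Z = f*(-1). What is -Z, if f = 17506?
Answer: 17506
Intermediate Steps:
Z = -17506 (Z = 17506*(-1) = -17506)
-Z = -1*(-17506) = 17506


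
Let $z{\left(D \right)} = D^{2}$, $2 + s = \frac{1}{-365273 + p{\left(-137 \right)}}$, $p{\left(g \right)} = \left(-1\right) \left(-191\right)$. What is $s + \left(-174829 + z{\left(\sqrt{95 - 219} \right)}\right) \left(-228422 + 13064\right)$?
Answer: $\frac{13755387340090103}{365082} \approx 3.7677 \cdot 10^{10}$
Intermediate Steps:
$p{\left(g \right)} = 191$
$s = - \frac{730165}{365082}$ ($s = -2 + \frac{1}{-365273 + 191} = -2 + \frac{1}{-365082} = -2 - \frac{1}{365082} = - \frac{730165}{365082} \approx -2.0$)
$s + \left(-174829 + z{\left(\sqrt{95 - 219} \right)}\right) \left(-228422 + 13064\right) = - \frac{730165}{365082} + \left(-174829 + \left(\sqrt{95 - 219}\right)^{2}\right) \left(-228422 + 13064\right) = - \frac{730165}{365082} + \left(-174829 + \left(\sqrt{-124}\right)^{2}\right) \left(-215358\right) = - \frac{730165}{365082} + \left(-174829 + \left(2 i \sqrt{31}\right)^{2}\right) \left(-215358\right) = - \frac{730165}{365082} + \left(-174829 - 124\right) \left(-215358\right) = - \frac{730165}{365082} - -37677528174 = - \frac{730165}{365082} + 37677528174 = \frac{13755387340090103}{365082}$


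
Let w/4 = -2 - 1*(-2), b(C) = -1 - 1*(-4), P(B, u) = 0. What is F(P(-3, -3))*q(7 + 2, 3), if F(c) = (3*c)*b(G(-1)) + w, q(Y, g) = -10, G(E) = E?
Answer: 0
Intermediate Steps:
b(C) = 3 (b(C) = -1 + 4 = 3)
w = 0 (w = 4*(-2 - 1*(-2)) = 4*(-2 + 2) = 4*0 = 0)
F(c) = 9*c (F(c) = (3*c)*3 + 0 = 9*c + 0 = 9*c)
F(P(-3, -3))*q(7 + 2, 3) = (9*0)*(-10) = 0*(-10) = 0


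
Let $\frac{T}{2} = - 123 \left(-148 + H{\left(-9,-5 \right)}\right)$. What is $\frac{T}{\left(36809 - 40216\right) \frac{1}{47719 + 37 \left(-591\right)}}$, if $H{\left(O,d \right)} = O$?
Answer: $- \frac{998455944}{3407} \approx -2.9306 \cdot 10^{5}$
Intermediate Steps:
$T = 38622$ ($T = 2 \left(- 123 \left(-148 - 9\right)\right) = 2 \left(\left(-123\right) \left(-157\right)\right) = 2 \cdot 19311 = 38622$)
$\frac{T}{\left(36809 - 40216\right) \frac{1}{47719 + 37 \left(-591\right)}} = \frac{38622}{\left(36809 - 40216\right) \frac{1}{47719 + 37 \left(-591\right)}} = \frac{38622}{\left(-3407\right) \frac{1}{47719 - 21867}} = \frac{38622}{\left(-3407\right) \frac{1}{25852}} = \frac{38622}{- \frac{3407}{25852}} = 38622 \left(- \frac{25852}{3407}\right) = - \frac{998455944}{3407}$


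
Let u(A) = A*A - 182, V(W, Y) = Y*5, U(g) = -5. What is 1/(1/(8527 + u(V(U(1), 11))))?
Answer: 11370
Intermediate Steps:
V(W, Y) = 5*Y
u(A) = -182 + A² (u(A) = A² - 182 = -182 + A²)
1/(1/(8527 + u(V(U(1), 11)))) = 1/(1/(8527 + (-182 + (5*11)²))) = 1/(1/(8527 + (-182 + 55²))) = 1/(1/(8527 + (-182 + 3025))) = 1/(1/(8527 + 2843)) = 1/(1/11370) = 11370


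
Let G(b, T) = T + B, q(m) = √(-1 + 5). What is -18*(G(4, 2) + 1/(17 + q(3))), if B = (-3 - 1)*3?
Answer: 3402/19 ≈ 179.05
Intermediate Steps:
q(m) = 2 (q(m) = √4 = 2)
B = -12 (B = -4*3 = -12)
G(b, T) = -12 + T (G(b, T) = T - 12 = -12 + T)
-18*(G(4, 2) + 1/(17 + q(3))) = -18*((-12 + 2) + 1/(17 + 2)) = -18*(-10 + 1/19) = -18*(-189/19) = 3402/19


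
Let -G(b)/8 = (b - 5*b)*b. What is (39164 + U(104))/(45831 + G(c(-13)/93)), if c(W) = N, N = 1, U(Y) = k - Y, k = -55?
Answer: 337354245/396392351 ≈ 0.85106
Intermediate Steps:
U(Y) = -55 - Y
c(W) = 1
G(b) = 32*b² (G(b) = -8*(b - 5*b)*b = -8*(-4*b)*b = -(-32)*b² = 32*b²)
(39164 + U(104))/(45831 + G(c(-13)/93)) = (39164 + (-55 - 1*104))/(45831 + 32*(1/93)²) = (39164 + (-55 - 104))/(45831 + 32*(1*(1/93))²) = (39164 - 159)/(45831 + 32*(1/93)²) = 39005/(45831 + 32*(1/8649)) = 39005/(45831 + 32/8649) = 39005/(396392351/8649) = 39005*(8649/396392351) = 337354245/396392351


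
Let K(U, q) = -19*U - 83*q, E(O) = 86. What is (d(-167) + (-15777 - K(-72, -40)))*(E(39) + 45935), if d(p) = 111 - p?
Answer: -929025927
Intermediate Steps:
K(U, q) = -83*q - 19*U
(d(-167) + (-15777 - K(-72, -40)))*(E(39) + 45935) = ((111 - 1*(-167)) + (-15777 - (-83*(-40) - 19*(-72))))*(86 + 45935) = ((111 + 167) + (-15777 - (3320 + 1368)))*46021 = (278 + (-15777 - 1*4688))*46021 = (278 + (-15777 - 4688))*46021 = (278 - 20465)*46021 = -20187*46021 = -929025927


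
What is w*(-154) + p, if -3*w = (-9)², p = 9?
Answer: 4167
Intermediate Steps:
w = -27 (w = -⅓*(-9)² = -⅓*81 = -27)
w*(-154) + p = -27*(-154) + 9 = 4158 + 9 = 4167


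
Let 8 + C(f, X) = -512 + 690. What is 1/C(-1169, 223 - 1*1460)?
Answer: 1/170 ≈ 0.0058824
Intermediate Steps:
C(f, X) = 170 (C(f, X) = -8 + (-512 + 690) = -8 + 178 = 170)
1/C(-1169, 223 - 1*1460) = 1/170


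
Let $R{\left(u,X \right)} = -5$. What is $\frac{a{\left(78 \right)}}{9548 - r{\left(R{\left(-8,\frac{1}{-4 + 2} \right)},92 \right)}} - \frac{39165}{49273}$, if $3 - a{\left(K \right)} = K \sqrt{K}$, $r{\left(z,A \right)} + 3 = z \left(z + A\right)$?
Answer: $- \frac{55850553}{70291454} - \frac{39 \sqrt{78}}{4993} \approx -0.86354$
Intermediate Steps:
$r{\left(z,A \right)} = -3 + z \left(A + z\right)$ ($r{\left(z,A \right)} = -3 + z \left(z + A\right) = -3 + z \left(A + z\right)$)
$a{\left(K \right)} = 3 - K^{\frac{3}{2}}$ ($a{\left(K \right)} = 3 - K \sqrt{K} = 3 - K^{\frac{3}{2}}$)
$\frac{a{\left(78 \right)}}{9548 - r{\left(R{\left(-8,\frac{1}{-4 + 2} \right)},92 \right)}} - \frac{39165}{49273} = \frac{3 - 78^{\frac{3}{2}}}{9548 - \left(-3 + \left(-5\right)^{2} + 92 \left(-5\right)\right)} - \frac{39165}{49273} = \frac{3 - 78 \sqrt{78}}{9548 - \left(-3 + 25 - 460\right)} - \frac{5595}{7039} = \frac{3 - 78 \sqrt{78}}{9548 - -438} - \frac{5595}{7039} = \frac{3 - 78 \sqrt{78}}{9548 + 438} - \frac{5595}{7039} = \frac{3 - 78 \sqrt{78}}{9986} - \frac{5595}{7039} = \left(3 - 78 \sqrt{78}\right) \frac{1}{9986} - \frac{5595}{7039} = \left(\frac{3}{9986} - \frac{39 \sqrt{78}}{4993}\right) - \frac{5595}{7039} = - \frac{55850553}{70291454} - \frac{39 \sqrt{78}}{4993}$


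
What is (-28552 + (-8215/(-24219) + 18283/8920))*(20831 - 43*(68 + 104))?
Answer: -16572534253380721/43206696 ≈ -3.8356e+8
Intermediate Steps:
(-28552 + (-8215/(-24219) + 18283/8920))*(20831 - 43*(68 + 104)) = (-28552 + (-8215*(-1/24219) + 18283*(1/8920)))*(20831 - 43*172) = (-28552 + (8215/24219 + 18283/8920))*(20831 - 7396) = (-28552 + 516073777/216033480)*13435 = -6167671847183/216033480*13435 = -16572534253380721/43206696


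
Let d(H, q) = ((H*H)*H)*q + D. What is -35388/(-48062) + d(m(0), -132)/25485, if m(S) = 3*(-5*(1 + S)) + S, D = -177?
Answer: 3717496201/204143345 ≈ 18.210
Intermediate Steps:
m(S) = -15 - 14*S (m(S) = 3*(-5 - 5*S) + S = (-15 - 15*S) + S = -15 - 14*S)
d(H, q) = -177 + q*H**3 (d(H, q) = ((H*H)*H)*q - 177 = (H**2*H)*q - 177 = H**3*q - 177 = q*H**3 - 177 = -177 + q*H**3)
-35388/(-48062) + d(m(0), -132)/25485 = -35388/(-48062) + (-177 - 132*(-15 - 14*0)**3)/25485 = -35388*(-1/48062) + (-177 - 132*(-15 + 0)**3)*(1/25485) = 17694/24031 + (-177 - 132*(-15)**3)*(1/25485) = 17694/24031 + (-177 - 132*(-3375))*(1/25485) = 17694/24031 + (-177 + 445500)*(1/25485) = 17694/24031 + 445323*(1/25485) = 17694/24031 + 148441/8495 = 3717496201/204143345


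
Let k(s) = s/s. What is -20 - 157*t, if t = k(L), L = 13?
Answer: -177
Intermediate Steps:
k(s) = 1
t = 1
-20 - 157*t = -20 - 157*1 = -20 - 157 = -177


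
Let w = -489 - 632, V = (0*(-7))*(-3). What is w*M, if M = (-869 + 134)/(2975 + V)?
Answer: 23541/85 ≈ 276.95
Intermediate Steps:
V = 0 (V = 0*(-3) = 0)
w = -1121
M = -21/85 (M = (-869 + 134)/(2975 + 0) = -735/2975 = -735*1/2975 = -21/85 ≈ -0.24706)
w*M = -1121*(-21/85) = 23541/85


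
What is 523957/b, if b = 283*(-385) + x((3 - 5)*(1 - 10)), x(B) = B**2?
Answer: -523957/108631 ≈ -4.8233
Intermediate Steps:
b = -108631 (b = 283*(-385) + ((3 - 5)*(1 - 10))**2 = -108955 + (-2*(-9))**2 = -108955 + 18**2 = -108955 + 324 = -108631)
523957/b = 523957/(-108631) = 523957*(-1/108631) = -523957/108631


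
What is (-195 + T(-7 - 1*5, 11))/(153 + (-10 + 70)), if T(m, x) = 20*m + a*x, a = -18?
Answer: -211/71 ≈ -2.9718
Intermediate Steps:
T(m, x) = -18*x + 20*m (T(m, x) = 20*m - 18*x = -18*x + 20*m)
(-195 + T(-7 - 1*5, 11))/(153 + (-10 + 70)) = (-195 + (-18*11 + 20*(-7 - 1*5)))/(153 + (-10 + 70)) = (-195 + (-198 + 20*(-7 - 5)))/(153 + 60) = (-195 + (-198 + 20*(-12)))/213 = (-195 + (-198 - 240))*(1/213) = (-195 - 438)*(1/213) = -633*1/213 = -211/71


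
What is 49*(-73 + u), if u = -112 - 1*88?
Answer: -13377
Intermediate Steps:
u = -200 (u = -112 - 88 = -200)
49*(-73 + u) = 49*(-73 - 200) = 49*(-273) = -13377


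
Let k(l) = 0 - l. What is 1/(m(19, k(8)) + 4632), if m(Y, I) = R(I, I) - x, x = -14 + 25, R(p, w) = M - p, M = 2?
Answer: 1/4631 ≈ 0.00021594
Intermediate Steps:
k(l) = -l
R(p, w) = 2 - p
x = 11
m(Y, I) = -9 - I (m(Y, I) = (2 - I) - 1*11 = (2 - I) - 11 = -9 - I)
1/(m(19, k(8)) + 4632) = 1/((-9 - (-1)*8) + 4632) = 1/((-9 - 1*(-8)) + 4632) = 1/((-9 + 8) + 4632) = 1/(-1 + 4632) = 1/4631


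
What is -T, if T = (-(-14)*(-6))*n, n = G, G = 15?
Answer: 1260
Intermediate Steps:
n = 15
T = -1260 (T = -(-14)*(-6)*15 = -14*6*15 = -84*15 = -1260)
-T = -1*(-1260) = 1260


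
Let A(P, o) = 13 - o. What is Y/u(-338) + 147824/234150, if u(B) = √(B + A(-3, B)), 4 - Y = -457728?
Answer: 73912/117075 + 457732*√13/13 ≈ 1.2695e+5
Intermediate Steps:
Y = 457732 (Y = 4 - 1*(-457728) = 4 + 457728 = 457732)
u(B) = √13 (u(B) = √(B + (13 - B)) = √13)
Y/u(-338) + 147824/234150 = 457732/(√13) + 147824/234150 = 457732*(√13/13) + 147824*(1/234150) = 457732*√13/13 + 73912/117075 = 73912/117075 + 457732*√13/13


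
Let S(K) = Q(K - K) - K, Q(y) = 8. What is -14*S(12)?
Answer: 56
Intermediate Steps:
S(K) = 8 - K
-14*S(12) = -14*(8 - 1*12) = -14*(8 - 12) = -14*(-4) = 56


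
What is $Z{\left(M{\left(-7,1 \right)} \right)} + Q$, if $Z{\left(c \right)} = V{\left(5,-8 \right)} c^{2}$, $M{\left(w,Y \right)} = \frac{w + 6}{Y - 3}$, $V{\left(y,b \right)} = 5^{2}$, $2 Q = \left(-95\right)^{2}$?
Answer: $\frac{18075}{4} \approx 4518.8$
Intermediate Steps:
$Q = \frac{9025}{2}$ ($Q = \frac{\left(-95\right)^{2}}{2} = \frac{1}{2} \cdot 9025 = \frac{9025}{2} \approx 4512.5$)
$V{\left(y,b \right)} = 25$
$M{\left(w,Y \right)} = \frac{6 + w}{-3 + Y}$
$Z{\left(c \right)} = 25 c^{2}$
$Z{\left(M{\left(-7,1 \right)} \right)} + Q = 25 \left(\frac{6 - 7}{-3 + 1}\right)^{2} + \frac{9025}{2} = 25 \left(\frac{1}{-2} \left(-1\right)\right)^{2} + \frac{9025}{2} = 25 \left(\left(- \frac{1}{2}\right) \left(-1\right)\right)^{2} + \frac{9025}{2} = \frac{25}{4} + \frac{9025}{2} = \frac{18075}{4}$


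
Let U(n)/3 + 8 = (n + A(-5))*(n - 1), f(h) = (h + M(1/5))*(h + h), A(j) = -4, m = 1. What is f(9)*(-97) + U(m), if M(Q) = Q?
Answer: -80436/5 ≈ -16087.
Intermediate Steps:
f(h) = 2*h*(⅕ + h) (f(h) = (h + 1/5)*(h + h) = (h + ⅕)*(2*h) = (⅕ + h)*(2*h) = 2*h*(⅕ + h))
U(n) = -24 + 3*(-1 + n)*(-4 + n) (U(n) = -24 + 3*((n - 4)*(n - 1)) = -24 + 3*((-4 + n)*(-1 + n)) = -24 + 3*((-1 + n)*(-4 + n)) = -24 + 3*(-1 + n)*(-4 + n))
f(9)*(-97) + U(m) = ((⅖)*9*(1 + 5*9))*(-97) + (-12 - 15*1 + 3*1²) = ((⅖)*9*(1 + 45))*(-97) + (-12 - 15 + 3*1) = ((⅖)*9*46)*(-97) + (-12 - 15 + 3) = (828/5)*(-97) - 24 = -80316/5 - 24 = -80436/5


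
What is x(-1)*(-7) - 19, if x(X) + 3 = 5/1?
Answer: -33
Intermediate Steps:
x(X) = 2 (x(X) = -3 + 5/1 = -3 + 5*1 = -3 + 5 = 2)
x(-1)*(-7) - 19 = 2*(-7) - 19 = -14 - 19 = -33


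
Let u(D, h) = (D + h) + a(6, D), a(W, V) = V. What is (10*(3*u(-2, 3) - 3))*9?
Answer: -540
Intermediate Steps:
u(D, h) = h + 2*D (u(D, h) = (D + h) + D = h + 2*D)
(10*(3*u(-2, 3) - 3))*9 = (10*(3*(3 + 2*(-2)) - 3))*9 = (10*(3*(3 - 4) - 3))*9 = (10*(3*(-1) - 3))*9 = (10*(-3 - 3))*9 = (10*(-6))*9 = -60*9 = -540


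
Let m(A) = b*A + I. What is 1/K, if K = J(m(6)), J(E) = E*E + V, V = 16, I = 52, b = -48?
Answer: 1/55712 ≈ 1.7949e-5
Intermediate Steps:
m(A) = 52 - 48*A (m(A) = -48*A + 52 = 52 - 48*A)
J(E) = 16 + E² (J(E) = E*E + 16 = E² + 16 = 16 + E²)
K = 55712 (K = 16 + (52 - 48*6)² = 16 + (52 - 288)² = 16 + (-236)² = 16 + 55696 = 55712)
1/K = 1/55712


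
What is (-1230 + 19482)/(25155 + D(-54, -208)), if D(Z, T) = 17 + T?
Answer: 4563/6241 ≈ 0.73113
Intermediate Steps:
(-1230 + 19482)/(25155 + D(-54, -208)) = (-1230 + 19482)/(25155 + (17 - 208)) = 18252/(25155 - 191) = 18252/24964 = 18252*(1/24964) = 4563/6241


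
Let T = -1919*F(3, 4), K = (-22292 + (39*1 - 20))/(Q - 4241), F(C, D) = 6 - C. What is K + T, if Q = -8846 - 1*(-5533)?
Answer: -43466105/7554 ≈ -5754.1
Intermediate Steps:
Q = -3313 (Q = -8846 + 5533 = -3313)
K = 22273/7554 (K = (-22292 + (39*1 - 20))/(-3313 - 4241) = (-22292 + (39 - 20))/(-7554) = (-22292 + 19)*(-1/7554) = -22273*(-1/7554) = 22273/7554 ≈ 2.9485)
T = -5757 (T = -1919*(6 - 1*3) = -1919*(6 - 3) = -1919*3 = -5757)
K + T = 22273/7554 - 5757 = -43466105/7554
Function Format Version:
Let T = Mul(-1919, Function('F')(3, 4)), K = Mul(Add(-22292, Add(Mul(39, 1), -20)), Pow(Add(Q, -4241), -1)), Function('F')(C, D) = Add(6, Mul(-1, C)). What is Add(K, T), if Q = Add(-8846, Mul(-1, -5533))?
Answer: Rational(-43466105, 7554) ≈ -5754.1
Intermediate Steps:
Q = -3313 (Q = Add(-8846, 5533) = -3313)
K = Rational(22273, 7554) (K = Mul(Add(-22292, Add(Mul(39, 1), -20)), Pow(Add(-3313, -4241), -1)) = Mul(Add(-22292, Add(39, -20)), Pow(-7554, -1)) = Mul(Add(-22292, 19), Rational(-1, 7554)) = Mul(-22273, Rational(-1, 7554)) = Rational(22273, 7554) ≈ 2.9485)
T = -5757 (T = Mul(-1919, Add(6, Mul(-1, 3))) = Mul(-1919, Add(6, -3)) = Mul(-1919, 3) = -5757)
Add(K, T) = Add(Rational(22273, 7554), -5757) = Rational(-43466105, 7554)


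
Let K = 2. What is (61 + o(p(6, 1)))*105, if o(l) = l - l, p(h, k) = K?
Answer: 6405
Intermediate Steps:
p(h, k) = 2
o(l) = 0
(61 + o(p(6, 1)))*105 = (61 + 0)*105 = 61*105 = 6405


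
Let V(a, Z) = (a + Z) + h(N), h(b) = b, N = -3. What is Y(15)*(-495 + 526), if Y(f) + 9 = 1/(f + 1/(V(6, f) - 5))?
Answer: -54281/196 ≈ -276.94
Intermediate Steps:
V(a, Z) = -3 + Z + a (V(a, Z) = (a + Z) - 3 = (Z + a) - 3 = -3 + Z + a)
Y(f) = -9 + 1/(f + 1/(-2 + f)) (Y(f) = -9 + 1/(f + 1/((-3 + f + 6) - 5)) = -9 + 1/(f + 1/((3 + f) - 5)) = -9 + 1/(f + 1/(-2 + f)))
Y(15)*(-495 + 526) = ((-11 - 9*15² + 19*15)/(1 + 15² - 2*15))*(-495 + 526) = ((-11 - 9*225 + 285)/(1 + 225 - 30))*31 = ((-11 - 2025 + 285)/196)*31 = ((1/196)*(-1751))*31 = -1751/196*31 = -54281/196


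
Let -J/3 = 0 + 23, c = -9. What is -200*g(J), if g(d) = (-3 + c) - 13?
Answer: 5000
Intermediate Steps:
J = -69 (J = -3*(0 + 23) = -3*23 = -69)
g(d) = -25 (g(d) = (-3 - 9) - 13 = -12 - 13 = -25)
-200*g(J) = -200*(-25) = 5000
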